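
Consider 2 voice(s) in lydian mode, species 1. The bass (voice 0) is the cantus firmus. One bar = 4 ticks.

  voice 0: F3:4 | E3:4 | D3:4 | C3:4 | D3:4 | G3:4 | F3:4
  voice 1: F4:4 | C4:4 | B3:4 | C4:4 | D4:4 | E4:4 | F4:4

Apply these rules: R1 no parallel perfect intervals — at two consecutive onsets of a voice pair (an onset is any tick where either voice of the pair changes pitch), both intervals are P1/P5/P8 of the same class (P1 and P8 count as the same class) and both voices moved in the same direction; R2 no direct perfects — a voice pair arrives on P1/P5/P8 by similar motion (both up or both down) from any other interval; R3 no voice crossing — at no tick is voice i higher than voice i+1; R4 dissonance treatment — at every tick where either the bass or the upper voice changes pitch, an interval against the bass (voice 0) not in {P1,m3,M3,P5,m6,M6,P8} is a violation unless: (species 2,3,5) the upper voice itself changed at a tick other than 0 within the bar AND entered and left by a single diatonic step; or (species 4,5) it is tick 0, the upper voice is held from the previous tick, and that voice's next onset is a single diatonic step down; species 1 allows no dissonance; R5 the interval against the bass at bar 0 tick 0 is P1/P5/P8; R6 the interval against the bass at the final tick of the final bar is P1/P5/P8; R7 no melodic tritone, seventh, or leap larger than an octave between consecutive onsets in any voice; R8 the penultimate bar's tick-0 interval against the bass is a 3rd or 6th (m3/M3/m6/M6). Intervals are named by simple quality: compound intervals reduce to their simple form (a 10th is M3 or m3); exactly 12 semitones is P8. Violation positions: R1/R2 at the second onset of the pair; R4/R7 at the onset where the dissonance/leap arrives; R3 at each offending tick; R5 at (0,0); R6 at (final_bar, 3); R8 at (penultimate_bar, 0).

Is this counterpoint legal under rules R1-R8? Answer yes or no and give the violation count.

bar 0: v0=F3 v1=F4 (P8)
bar 1: v0=E3 v1=C4 (m6)
bar 2: v0=D3 v1=B3 (M6)
bar 3: v0=C3 v1=C4 (P8)
bar 4: v0=D3 v1=D4 (P8)
bar 5: v0=G3 v1=E4 (M6)
bar 6: v0=F3 v1=F4 (P8)
  R1 @ bar4.0: C3/C4 P8 -> D3/D4 P8 similar

No (1 violations)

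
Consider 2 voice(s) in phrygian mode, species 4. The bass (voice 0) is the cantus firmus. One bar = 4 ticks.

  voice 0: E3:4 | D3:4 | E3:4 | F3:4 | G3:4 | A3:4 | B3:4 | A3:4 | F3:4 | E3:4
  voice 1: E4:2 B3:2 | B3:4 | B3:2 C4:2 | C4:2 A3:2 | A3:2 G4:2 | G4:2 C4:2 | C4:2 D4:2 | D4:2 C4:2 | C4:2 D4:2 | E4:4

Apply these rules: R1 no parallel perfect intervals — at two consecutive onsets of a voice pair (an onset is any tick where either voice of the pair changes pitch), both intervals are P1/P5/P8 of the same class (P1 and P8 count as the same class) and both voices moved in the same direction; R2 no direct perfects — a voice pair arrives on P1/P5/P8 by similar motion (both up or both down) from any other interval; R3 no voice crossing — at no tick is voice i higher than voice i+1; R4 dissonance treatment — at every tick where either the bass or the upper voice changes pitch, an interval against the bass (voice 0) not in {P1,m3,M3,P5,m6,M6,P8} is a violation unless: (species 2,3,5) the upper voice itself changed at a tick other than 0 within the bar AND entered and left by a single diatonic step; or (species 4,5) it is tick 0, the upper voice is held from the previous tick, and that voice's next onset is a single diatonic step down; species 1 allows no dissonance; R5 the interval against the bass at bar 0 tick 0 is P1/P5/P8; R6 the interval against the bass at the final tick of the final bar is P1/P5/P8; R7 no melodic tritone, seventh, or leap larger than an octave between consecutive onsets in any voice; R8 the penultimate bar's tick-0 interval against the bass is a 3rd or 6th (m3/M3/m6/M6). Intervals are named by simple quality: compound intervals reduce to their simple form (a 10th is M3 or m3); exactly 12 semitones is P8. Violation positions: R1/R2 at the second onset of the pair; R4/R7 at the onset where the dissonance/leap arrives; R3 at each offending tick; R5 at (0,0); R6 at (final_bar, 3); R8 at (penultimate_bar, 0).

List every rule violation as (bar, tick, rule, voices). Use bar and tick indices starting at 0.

(4, 0, R4, (0, 1))
(4, 2, R7, (1,))
(5, 0, R4, (0, 1))
(6, 0, R4, (0, 1))
(8, 0, R8, (0, 1))

bar 0: v0=E3 v1=E4 downbeat P8
bar 1: v0=D3 v1=B3 downbeat M6
bar 2: v0=E3 v1=B3 downbeat P5
bar 3: v0=F3 v1=C4 downbeat P5
bar 4: v0=G3 v1=A3 downbeat M2
bar 5: v0=A3 v1=G4 downbeat m7
bar 6: v0=B3 v1=C4 downbeat m2
bar 7: v0=A3 v1=D4 downbeat P4
bar 8: v0=F3 v1=C4 downbeat P5
bar 9: v0=E3 v1=E4 downbeat P8
  -> R4 @ bar 4 tick 0 v(0, 1): G3/A3 M2 untreated
  -> R7 @ bar 4 tick 2 v(1,): A3->G4 leap 10st
  -> R4 @ bar 5 tick 0 v(0, 1): A3/G4 m7 untreated
  -> R4 @ bar 6 tick 0 v(0, 1): B3/C4 m2 untreated
  -> R8 @ bar 8 tick 0 v(0, 1): penult P5 not 3rd/6th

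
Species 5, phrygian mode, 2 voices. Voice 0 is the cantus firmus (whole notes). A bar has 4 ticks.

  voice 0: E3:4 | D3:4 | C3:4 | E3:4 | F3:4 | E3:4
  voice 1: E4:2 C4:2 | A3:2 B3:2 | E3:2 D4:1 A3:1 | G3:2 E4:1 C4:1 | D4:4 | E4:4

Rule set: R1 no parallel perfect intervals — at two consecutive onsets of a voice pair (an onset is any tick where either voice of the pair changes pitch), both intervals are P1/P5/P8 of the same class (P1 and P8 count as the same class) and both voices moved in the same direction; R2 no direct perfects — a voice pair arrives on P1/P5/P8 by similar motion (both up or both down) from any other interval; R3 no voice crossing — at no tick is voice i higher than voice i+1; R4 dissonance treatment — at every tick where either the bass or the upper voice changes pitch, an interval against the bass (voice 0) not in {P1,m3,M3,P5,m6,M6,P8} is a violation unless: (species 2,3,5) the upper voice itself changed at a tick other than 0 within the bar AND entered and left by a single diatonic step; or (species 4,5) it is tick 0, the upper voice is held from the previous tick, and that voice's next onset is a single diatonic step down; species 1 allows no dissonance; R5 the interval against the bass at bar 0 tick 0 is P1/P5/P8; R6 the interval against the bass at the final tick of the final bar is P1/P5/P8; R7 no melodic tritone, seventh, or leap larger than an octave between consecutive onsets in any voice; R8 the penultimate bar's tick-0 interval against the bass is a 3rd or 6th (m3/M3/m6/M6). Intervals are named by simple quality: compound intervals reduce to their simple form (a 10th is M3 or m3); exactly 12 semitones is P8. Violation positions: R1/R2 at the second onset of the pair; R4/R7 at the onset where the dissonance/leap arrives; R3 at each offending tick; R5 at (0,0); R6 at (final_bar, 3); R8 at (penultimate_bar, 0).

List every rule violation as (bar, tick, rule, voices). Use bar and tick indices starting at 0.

bar 0: v0=E3 v1=E4 downbeat P8
bar 1: v0=D3 v1=A3 downbeat P5
bar 2: v0=C3 v1=E3 downbeat M3
bar 3: v0=E3 v1=G3 downbeat m3
bar 4: v0=F3 v1=D4 downbeat M6
bar 5: v0=E3 v1=E4 downbeat P8
  -> R2 @ bar 1 tick 0 v(0, 1): E3/C4 m6 -> D3/A3 P5 similar
  -> R4 @ bar 2 tick 2 v(0, 1): C3/D4 M2 untreated
  -> R7 @ bar 2 tick 2 v(1,): E3->D4 leap 10st

(1, 0, R2, (0, 1))
(2, 2, R4, (0, 1))
(2, 2, R7, (1,))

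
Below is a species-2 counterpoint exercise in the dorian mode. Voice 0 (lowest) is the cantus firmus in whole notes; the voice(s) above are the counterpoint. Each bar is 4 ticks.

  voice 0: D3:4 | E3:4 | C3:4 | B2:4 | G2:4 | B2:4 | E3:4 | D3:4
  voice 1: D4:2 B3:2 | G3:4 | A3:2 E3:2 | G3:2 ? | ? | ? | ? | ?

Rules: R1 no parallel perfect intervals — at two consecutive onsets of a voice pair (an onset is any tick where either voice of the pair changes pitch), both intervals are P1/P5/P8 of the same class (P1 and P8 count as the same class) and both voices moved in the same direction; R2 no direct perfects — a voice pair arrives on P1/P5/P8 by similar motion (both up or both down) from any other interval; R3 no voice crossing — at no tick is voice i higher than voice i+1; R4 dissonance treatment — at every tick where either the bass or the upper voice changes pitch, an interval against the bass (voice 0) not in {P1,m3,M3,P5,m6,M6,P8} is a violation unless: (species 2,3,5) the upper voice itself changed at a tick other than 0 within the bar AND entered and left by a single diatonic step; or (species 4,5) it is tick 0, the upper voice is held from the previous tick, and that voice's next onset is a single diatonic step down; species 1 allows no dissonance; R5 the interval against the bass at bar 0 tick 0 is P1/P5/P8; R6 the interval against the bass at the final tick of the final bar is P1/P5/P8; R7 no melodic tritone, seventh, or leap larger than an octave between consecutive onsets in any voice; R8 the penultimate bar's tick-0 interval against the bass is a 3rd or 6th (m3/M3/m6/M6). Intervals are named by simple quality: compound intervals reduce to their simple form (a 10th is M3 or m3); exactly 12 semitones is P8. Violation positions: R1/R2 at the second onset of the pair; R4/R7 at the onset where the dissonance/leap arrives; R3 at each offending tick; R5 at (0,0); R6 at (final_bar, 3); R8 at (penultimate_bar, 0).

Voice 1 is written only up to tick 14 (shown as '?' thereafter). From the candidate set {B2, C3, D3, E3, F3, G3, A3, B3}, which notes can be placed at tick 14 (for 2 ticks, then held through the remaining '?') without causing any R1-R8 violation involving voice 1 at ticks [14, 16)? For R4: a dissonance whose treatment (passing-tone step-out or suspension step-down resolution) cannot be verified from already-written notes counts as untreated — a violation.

B2: legal
C3: violates R4
D3: legal
E3: violates R4
F3: violates R4
G3: legal
A3: violates R4
B3: legal

{B2, B3, D3, G3}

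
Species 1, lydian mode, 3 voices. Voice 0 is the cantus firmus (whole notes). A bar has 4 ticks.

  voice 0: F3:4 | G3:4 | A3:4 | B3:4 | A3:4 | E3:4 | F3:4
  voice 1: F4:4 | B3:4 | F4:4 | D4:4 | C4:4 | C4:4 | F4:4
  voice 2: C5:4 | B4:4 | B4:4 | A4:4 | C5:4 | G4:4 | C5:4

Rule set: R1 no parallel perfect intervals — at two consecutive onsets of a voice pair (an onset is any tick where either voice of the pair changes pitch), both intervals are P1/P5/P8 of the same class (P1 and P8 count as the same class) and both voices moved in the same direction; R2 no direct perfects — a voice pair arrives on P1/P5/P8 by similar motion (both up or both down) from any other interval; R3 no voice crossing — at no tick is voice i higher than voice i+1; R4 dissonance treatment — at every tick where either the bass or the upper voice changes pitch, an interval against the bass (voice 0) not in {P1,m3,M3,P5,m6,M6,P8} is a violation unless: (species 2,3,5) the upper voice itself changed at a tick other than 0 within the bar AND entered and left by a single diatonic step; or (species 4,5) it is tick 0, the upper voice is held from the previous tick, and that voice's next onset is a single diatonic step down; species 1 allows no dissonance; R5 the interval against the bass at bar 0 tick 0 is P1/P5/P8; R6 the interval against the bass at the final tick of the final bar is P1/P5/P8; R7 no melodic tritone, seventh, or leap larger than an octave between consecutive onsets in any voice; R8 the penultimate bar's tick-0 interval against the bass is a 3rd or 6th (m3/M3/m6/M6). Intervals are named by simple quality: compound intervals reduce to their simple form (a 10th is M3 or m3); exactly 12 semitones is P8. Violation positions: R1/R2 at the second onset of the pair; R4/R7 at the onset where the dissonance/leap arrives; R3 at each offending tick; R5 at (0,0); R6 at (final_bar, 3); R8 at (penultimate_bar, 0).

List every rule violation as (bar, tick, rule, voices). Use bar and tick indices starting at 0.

(1, 0, R2, (1, 2))
(1, 0, R7, (1,))
(2, 0, R4, (0, 2))
(2, 0, R7, (1,))
(3, 0, R2, (1, 2))
(3, 0, R4, (0, 2))
(6, 0, R1, (1, 2))
(6, 0, R2, (0, 1))
(6, 0, R2, (0, 2))

bar 0: v0=F3 v1=F4 v2=C5 downbeat P5
bar 1: v0=G3 v1=B3 v2=B4 downbeat M3
bar 2: v0=A3 v1=F4 v2=B4 downbeat M2
bar 3: v0=B3 v1=D4 v2=A4 downbeat m7
bar 4: v0=A3 v1=C4 v2=C5 downbeat m3
bar 5: v0=E3 v1=C4 v2=G4 downbeat m3
bar 6: v0=F3 v1=F4 v2=C5 downbeat P5
  -> R2 @ bar 1 tick 0 v(1, 2): F4/C5 P5 -> B3/B4 P8 similar
  -> R7 @ bar 1 tick 0 v(1,): F4->B3 leap 6st
  -> R4 @ bar 2 tick 0 v(0, 2): A3/B4 M2 untreated
  -> R7 @ bar 2 tick 0 v(1,): B3->F4 leap 6st
  -> R2 @ bar 3 tick 0 v(1, 2): F4/B4 TT -> D4/A4 P5 similar
  -> R4 @ bar 3 tick 0 v(0, 2): B3/A4 m7 untreated
  -> R1 @ bar 6 tick 0 v(1, 2): C4/G4 P5 -> F4/C5 P5 similar
  -> R2 @ bar 6 tick 0 v(0, 1): E3/C4 m6 -> F3/F4 P8 similar
  -> R2 @ bar 6 tick 0 v(0, 2): E3/G4 m3 -> F3/C5 P5 similar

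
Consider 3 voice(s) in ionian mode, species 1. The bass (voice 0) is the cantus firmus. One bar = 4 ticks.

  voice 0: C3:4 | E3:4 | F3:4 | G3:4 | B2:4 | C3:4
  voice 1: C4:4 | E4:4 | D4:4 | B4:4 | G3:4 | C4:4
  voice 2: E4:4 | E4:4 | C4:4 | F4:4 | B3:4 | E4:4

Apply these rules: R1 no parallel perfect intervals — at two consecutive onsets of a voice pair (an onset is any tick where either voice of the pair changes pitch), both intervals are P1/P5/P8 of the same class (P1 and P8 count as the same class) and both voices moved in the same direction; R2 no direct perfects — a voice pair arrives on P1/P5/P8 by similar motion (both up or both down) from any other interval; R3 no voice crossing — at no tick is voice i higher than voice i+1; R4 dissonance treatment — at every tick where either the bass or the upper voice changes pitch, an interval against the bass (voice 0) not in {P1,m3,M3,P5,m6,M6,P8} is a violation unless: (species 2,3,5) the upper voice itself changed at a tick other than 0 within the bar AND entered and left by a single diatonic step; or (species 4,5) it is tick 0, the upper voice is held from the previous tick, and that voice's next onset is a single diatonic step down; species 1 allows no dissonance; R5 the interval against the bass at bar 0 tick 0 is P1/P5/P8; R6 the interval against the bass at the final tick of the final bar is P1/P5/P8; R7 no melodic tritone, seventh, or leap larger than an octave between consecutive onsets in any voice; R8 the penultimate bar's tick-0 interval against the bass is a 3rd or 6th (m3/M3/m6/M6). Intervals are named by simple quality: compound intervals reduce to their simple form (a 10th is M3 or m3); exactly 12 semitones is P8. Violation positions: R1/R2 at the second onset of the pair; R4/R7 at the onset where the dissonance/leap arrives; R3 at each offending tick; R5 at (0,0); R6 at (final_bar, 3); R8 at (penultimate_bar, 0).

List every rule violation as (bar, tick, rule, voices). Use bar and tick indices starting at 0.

(0, 0, R5, (0, 2))
(1, 0, R1, (0, 1))
(2, 0, R3, (1, 2))
(2, 1, R3, (1, 2))
(2, 2, R3, (1, 2))
(2, 3, R3, (1, 2))
(3, 0, R3, (1, 2))
(3, 0, R4, (0, 2))
(3, 1, R3, (1, 2))
(3, 2, R3, (1, 2))
(3, 3, R3, (1, 2))
(4, 0, R2, (0, 2))
(4, 0, R7, (1,))
(4, 0, R7, (2,))
(4, 0, R8, (0, 2))
(5, 0, R2, (0, 1))
(5, 3, R6, (0, 2))

bar 0: v0=C3 v1=C4 v2=E4 downbeat M3
bar 1: v0=E3 v1=E4 v2=E4 downbeat P8
bar 2: v0=F3 v1=D4 v2=C4 downbeat P5
bar 3: v0=G3 v1=B4 v2=F4 downbeat m7
bar 4: v0=B2 v1=G3 v2=B3 downbeat P8
bar 5: v0=C3 v1=C4 v2=E4 downbeat M3
  -> R5 @ bar 0 tick 0 v(0, 2): opens on M3
  -> R1 @ bar 1 tick 0 v(0, 1): C3/C4 P8 -> E3/E4 P8 similar
  -> R3 @ bar 2 tick 0 v(1, 2): D4 above C4
  -> R3 @ bar 2 tick 1 v(1, 2): D4 above C4
  -> R3 @ bar 2 tick 2 v(1, 2): D4 above C4
  -> R3 @ bar 2 tick 3 v(1, 2): D4 above C4
  -> R3 @ bar 3 tick 0 v(1, 2): B4 above F4
  -> R4 @ bar 3 tick 0 v(0, 2): G3/F4 m7 untreated
  -> R3 @ bar 3 tick 1 v(1, 2): B4 above F4
  -> R3 @ bar 3 tick 2 v(1, 2): B4 above F4
  -> R3 @ bar 3 tick 3 v(1, 2): B4 above F4
  -> R2 @ bar 4 tick 0 v(0, 2): G3/F4 m7 -> B2/B3 P8 similar
  -> R7 @ bar 4 tick 0 v(1,): B4->G3 leap 16st
  -> R7 @ bar 4 tick 0 v(2,): F4->B3 leap 6st
  -> R8 @ bar 4 tick 0 v(0, 2): penult P8 not 3rd/6th
  -> R2 @ bar 5 tick 0 v(0, 1): B2/G3 m6 -> C3/C4 P8 similar
  -> R6 @ bar 5 tick 3 v(0, 2): closes on M3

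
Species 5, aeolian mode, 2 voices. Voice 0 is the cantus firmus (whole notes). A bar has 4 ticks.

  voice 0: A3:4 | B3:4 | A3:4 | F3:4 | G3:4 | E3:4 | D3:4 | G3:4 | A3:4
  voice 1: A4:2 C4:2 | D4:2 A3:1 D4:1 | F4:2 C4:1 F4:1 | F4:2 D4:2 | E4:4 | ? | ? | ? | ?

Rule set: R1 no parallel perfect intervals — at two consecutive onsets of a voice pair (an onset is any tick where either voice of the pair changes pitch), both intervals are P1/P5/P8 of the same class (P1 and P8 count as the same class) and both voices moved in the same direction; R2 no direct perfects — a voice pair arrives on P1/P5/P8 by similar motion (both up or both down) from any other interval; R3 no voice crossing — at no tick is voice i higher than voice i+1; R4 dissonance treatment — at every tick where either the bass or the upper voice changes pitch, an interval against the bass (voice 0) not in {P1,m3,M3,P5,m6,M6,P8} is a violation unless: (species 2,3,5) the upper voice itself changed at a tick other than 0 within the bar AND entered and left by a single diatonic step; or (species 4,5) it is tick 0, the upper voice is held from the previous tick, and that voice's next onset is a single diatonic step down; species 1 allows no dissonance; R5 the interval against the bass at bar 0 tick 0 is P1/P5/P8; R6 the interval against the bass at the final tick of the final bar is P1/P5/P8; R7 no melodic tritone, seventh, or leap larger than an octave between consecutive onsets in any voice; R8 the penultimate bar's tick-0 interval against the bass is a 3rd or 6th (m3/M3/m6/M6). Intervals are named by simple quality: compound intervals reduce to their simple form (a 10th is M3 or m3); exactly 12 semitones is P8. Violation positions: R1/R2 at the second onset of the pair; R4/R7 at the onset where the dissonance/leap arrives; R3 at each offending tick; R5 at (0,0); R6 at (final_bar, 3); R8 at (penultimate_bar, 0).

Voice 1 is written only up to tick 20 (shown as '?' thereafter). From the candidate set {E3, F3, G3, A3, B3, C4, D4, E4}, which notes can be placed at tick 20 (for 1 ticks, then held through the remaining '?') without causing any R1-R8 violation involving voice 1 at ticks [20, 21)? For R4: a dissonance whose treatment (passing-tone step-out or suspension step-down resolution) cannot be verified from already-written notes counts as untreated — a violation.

E3: violates R2
F3: violates R4,R7
G3: legal
A3: violates R4
B3: violates R2
C4: legal
D4: violates R4
E4: legal

{C4, E4, G3}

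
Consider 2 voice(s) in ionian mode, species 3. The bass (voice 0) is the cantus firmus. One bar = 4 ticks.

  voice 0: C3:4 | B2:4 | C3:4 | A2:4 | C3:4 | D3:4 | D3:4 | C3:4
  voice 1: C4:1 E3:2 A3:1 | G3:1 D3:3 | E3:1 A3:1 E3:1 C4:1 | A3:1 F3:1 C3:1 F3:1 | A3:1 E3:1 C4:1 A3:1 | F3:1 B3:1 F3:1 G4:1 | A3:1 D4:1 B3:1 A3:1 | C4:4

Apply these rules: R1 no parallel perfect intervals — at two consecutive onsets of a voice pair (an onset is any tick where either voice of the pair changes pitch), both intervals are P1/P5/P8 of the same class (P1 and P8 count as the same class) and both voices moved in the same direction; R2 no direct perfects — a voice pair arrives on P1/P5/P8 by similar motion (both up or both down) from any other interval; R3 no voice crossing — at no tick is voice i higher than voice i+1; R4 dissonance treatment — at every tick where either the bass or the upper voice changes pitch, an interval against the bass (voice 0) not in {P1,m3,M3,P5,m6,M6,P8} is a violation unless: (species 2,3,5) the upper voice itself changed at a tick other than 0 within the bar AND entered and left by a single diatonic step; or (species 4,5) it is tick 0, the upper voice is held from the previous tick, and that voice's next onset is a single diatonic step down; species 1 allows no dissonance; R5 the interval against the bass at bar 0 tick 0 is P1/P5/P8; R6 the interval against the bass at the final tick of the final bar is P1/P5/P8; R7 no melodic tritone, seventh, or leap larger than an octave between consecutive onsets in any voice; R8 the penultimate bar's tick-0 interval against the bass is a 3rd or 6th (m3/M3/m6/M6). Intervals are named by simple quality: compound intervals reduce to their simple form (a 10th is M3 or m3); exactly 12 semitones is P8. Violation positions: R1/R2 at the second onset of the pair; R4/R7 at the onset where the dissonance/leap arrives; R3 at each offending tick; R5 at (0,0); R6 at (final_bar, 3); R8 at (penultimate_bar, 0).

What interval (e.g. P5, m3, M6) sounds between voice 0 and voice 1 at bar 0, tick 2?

voice 0=C3 voice 1=E3 -> M3

M3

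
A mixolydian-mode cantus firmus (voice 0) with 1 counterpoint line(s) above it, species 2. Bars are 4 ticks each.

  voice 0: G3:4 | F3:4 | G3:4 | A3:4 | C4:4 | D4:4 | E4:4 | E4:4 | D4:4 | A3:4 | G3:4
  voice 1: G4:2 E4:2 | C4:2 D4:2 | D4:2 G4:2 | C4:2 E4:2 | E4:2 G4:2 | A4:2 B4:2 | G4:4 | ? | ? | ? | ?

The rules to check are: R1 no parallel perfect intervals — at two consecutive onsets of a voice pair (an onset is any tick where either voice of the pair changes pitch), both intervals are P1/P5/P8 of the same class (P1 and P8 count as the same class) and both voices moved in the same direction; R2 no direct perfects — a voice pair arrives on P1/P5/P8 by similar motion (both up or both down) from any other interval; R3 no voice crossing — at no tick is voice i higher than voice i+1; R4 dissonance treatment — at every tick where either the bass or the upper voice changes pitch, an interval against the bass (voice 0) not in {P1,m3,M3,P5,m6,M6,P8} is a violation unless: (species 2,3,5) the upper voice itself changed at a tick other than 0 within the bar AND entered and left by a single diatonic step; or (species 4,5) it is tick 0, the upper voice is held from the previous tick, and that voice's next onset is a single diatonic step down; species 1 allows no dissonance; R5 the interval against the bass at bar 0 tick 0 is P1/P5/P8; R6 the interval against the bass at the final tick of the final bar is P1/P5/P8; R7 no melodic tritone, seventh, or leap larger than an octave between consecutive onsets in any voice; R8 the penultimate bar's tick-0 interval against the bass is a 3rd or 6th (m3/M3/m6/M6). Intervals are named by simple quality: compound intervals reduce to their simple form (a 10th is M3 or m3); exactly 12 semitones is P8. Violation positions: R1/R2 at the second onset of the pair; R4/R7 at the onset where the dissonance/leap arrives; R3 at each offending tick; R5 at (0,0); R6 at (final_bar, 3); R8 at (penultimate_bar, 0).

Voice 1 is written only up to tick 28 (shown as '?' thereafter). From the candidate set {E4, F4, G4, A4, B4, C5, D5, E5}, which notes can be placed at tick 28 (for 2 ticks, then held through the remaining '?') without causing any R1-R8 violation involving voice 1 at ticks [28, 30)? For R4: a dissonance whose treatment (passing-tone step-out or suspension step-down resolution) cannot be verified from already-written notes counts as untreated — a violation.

{B4, C5, E4, E5, G4}

E4: legal
F4: violates R4
G4: legal
A4: violates R4
B4: legal
C5: legal
D5: violates R4
E5: legal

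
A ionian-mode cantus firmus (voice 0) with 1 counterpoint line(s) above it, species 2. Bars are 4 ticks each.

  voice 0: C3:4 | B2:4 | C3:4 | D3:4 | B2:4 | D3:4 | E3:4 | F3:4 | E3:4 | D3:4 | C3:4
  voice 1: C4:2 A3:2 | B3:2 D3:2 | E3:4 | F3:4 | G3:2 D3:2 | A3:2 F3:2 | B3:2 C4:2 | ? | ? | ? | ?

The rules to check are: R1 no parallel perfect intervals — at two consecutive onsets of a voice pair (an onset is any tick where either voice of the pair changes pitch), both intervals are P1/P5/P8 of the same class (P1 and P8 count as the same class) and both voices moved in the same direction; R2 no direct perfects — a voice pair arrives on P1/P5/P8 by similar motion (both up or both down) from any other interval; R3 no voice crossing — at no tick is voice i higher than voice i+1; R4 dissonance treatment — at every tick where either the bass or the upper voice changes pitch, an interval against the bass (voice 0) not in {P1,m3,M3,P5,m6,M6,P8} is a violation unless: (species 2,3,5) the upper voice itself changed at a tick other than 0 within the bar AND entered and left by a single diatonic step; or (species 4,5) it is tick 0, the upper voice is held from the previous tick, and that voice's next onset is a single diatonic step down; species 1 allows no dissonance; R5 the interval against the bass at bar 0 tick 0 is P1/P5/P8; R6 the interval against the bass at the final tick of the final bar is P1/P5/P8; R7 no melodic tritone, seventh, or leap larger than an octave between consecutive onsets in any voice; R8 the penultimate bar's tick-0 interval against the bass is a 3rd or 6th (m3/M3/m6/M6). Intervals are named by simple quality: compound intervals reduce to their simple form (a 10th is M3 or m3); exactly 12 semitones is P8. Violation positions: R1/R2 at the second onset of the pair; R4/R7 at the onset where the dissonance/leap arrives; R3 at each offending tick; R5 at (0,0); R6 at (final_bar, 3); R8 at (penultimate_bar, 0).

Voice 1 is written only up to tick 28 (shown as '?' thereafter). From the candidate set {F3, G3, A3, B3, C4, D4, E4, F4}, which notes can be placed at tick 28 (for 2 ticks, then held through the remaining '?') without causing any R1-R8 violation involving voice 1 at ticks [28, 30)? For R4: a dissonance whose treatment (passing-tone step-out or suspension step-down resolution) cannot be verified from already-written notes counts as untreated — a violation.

F3: legal
G3: violates R4
A3: legal
B3: violates R4
C4: legal
D4: legal
E4: violates R4
F4: violates R2

{A3, C4, D4, F3}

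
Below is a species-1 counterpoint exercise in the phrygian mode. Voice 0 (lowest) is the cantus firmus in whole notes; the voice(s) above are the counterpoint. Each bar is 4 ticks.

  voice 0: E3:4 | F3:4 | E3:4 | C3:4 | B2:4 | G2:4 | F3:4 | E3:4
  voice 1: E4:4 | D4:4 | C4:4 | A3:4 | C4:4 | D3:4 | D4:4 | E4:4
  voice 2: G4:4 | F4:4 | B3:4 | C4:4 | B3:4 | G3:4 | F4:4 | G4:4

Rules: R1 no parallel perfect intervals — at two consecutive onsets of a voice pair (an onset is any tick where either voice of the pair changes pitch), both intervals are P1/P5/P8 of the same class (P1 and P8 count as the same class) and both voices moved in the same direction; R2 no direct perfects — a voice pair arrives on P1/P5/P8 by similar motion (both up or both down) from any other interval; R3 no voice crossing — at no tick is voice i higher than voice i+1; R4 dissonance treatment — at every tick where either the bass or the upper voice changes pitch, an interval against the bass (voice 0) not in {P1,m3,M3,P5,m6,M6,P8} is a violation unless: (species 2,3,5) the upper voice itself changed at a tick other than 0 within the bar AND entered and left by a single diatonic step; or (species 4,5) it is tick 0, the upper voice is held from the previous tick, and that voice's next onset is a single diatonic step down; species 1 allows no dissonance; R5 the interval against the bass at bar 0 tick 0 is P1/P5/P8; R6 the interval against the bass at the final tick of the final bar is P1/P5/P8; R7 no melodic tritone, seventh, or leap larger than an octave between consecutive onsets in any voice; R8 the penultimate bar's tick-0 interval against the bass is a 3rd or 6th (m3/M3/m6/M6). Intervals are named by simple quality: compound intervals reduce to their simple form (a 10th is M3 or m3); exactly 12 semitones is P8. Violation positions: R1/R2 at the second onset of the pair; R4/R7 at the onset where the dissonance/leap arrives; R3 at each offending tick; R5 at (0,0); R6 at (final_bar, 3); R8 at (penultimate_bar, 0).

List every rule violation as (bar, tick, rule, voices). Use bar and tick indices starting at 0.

(0, 0, R5, (0, 2))
(2, 0, R2, (0, 2))
(2, 0, R3, (1, 2))
(2, 0, R7, (2,))
(2, 1, R3, (1, 2))
(2, 2, R3, (1, 2))
(2, 3, R3, (1, 2))
(4, 0, R1, (0, 2))
(4, 0, R3, (1, 2))
(4, 0, R4, (0, 1))
(4, 1, R3, (1, 2))
(4, 2, R3, (1, 2))
(4, 3, R3, (1, 2))
(5, 0, R1, (0, 2))
(5, 0, R2, (0, 1))
(5, 0, R7, (1,))
(6, 0, R1, (0, 2))
(6, 0, R7, (0,))
(6, 0, R7, (2,))
(6, 0, R8, (0, 2))
(7, 3, R6, (0, 2))

bar 0: v0=E3 v1=E4 v2=G4 downbeat m3
bar 1: v0=F3 v1=D4 v2=F4 downbeat P8
bar 2: v0=E3 v1=C4 v2=B3 downbeat P5
bar 3: v0=C3 v1=A3 v2=C4 downbeat P8
bar 4: v0=B2 v1=C4 v2=B3 downbeat P8
bar 5: v0=G2 v1=D3 v2=G3 downbeat P8
bar 6: v0=F3 v1=D4 v2=F4 downbeat P8
bar 7: v0=E3 v1=E4 v2=G4 downbeat m3
  -> R5 @ bar 0 tick 0 v(0, 2): opens on m3
  -> R2 @ bar 2 tick 0 v(0, 2): F3/F4 P8 -> E3/B3 P5 similar
  -> R3 @ bar 2 tick 0 v(1, 2): C4 above B3
  -> R7 @ bar 2 tick 0 v(2,): F4->B3 leap 6st
  -> R3 @ bar 2 tick 1 v(1, 2): C4 above B3
  -> R3 @ bar 2 tick 2 v(1, 2): C4 above B3
  -> R3 @ bar 2 tick 3 v(1, 2): C4 above B3
  -> R1 @ bar 4 tick 0 v(0, 2): C3/C4 P8 -> B2/B3 P8 similar
  -> R3 @ bar 4 tick 0 v(1, 2): C4 above B3
  -> R4 @ bar 4 tick 0 v(0, 1): B2/C4 m2 untreated
  -> R3 @ bar 4 tick 1 v(1, 2): C4 above B3
  -> R3 @ bar 4 tick 2 v(1, 2): C4 above B3
  -> R3 @ bar 4 tick 3 v(1, 2): C4 above B3
  -> R1 @ bar 5 tick 0 v(0, 2): B2/B3 P8 -> G2/G3 P8 similar
  -> R2 @ bar 5 tick 0 v(0, 1): B2/C4 m2 -> G2/D3 P5 similar
  -> R7 @ bar 5 tick 0 v(1,): C4->D3 leap 10st
  -> R1 @ bar 6 tick 0 v(0, 2): G2/G3 P8 -> F3/F4 P8 similar
  -> R7 @ bar 6 tick 0 v(0,): G2->F3 leap 10st
  -> R7 @ bar 6 tick 0 v(2,): G3->F4 leap 10st
  -> R8 @ bar 6 tick 0 v(0, 2): penult P8 not 3rd/6th
  -> R6 @ bar 7 tick 3 v(0, 2): closes on m3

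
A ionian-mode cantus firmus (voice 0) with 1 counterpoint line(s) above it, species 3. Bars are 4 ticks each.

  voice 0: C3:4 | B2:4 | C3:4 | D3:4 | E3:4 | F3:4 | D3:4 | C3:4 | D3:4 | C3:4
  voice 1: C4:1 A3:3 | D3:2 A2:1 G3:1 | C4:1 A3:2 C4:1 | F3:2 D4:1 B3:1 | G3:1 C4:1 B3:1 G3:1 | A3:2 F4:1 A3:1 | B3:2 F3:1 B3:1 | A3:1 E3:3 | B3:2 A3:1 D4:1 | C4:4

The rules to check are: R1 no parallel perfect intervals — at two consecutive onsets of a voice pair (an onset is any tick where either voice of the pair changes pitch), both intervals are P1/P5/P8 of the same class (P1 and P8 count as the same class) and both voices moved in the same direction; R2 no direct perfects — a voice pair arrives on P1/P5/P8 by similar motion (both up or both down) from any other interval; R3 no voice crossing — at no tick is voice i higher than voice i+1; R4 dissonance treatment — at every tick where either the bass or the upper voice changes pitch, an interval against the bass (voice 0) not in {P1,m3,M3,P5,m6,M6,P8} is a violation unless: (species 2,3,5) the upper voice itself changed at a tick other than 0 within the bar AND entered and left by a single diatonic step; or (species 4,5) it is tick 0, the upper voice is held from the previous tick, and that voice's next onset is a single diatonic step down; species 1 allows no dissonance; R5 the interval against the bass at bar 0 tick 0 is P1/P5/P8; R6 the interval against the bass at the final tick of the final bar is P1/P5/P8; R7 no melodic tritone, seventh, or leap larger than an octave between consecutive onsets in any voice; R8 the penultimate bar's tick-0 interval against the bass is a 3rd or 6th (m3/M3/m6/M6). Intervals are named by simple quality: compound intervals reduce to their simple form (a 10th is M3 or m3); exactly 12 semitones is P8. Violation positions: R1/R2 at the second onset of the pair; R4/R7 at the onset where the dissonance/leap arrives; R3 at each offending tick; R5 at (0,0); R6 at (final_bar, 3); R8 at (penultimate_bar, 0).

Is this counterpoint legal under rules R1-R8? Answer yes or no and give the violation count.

bar 0: v0=C3 v1=C4 (P8)
bar 1: v0=B2 v1=D3 (m3)
bar 2: v0=C3 v1=C4 (P8)
bar 3: v0=D3 v1=F3 (m3)
bar 4: v0=E3 v1=G3 (m3)
bar 5: v0=F3 v1=A3 (M3)
bar 6: v0=D3 v1=B3 (M6)
bar 7: v0=C3 v1=A3 (M6)
bar 8: v0=D3 v1=B3 (M6)
bar 9: v0=C3 v1=C4 (P8)
  R3 @ bar1.2: B2 above A2
  R4 @ bar1.2: B2/A2 M2 untreated
  R7 @ bar1.3: A2->G3 leap 10st
  R2 @ bar2.0: B2/G3 m6 -> C3/C4 P8 similar
  R7 @ bar6.2: B3->F3 leap 6st
  R7 @ bar6.3: F3->B3 leap 6st
  R1 @ bar9.0: D3/D4 P8 -> C3/C4 P8 similar

No (7 violations)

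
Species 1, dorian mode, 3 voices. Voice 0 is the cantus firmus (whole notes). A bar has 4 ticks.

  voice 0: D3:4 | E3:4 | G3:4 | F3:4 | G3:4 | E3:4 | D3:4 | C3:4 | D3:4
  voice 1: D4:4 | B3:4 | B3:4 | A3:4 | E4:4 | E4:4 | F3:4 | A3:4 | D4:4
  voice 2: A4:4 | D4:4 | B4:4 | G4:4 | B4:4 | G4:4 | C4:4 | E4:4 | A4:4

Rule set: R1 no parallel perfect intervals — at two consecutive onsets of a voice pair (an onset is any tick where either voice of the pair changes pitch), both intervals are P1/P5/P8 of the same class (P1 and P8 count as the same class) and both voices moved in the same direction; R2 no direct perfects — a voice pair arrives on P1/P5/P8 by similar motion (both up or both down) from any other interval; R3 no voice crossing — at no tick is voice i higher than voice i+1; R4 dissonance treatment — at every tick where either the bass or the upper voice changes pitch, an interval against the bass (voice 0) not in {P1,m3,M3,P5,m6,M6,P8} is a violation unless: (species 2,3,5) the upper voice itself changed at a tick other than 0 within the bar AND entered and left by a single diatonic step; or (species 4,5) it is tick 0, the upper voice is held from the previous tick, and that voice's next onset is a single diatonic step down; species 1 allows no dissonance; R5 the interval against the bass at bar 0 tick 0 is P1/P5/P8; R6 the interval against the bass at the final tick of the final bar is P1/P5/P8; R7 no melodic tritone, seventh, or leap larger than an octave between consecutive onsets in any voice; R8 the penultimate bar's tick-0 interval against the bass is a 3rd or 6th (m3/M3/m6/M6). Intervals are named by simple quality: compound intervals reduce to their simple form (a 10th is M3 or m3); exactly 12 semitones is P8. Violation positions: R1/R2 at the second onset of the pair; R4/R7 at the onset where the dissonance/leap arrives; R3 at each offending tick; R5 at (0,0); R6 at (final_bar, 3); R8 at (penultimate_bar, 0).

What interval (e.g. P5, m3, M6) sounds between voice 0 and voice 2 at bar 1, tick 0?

voice 0=E3 voice 2=D4 -> m7

m7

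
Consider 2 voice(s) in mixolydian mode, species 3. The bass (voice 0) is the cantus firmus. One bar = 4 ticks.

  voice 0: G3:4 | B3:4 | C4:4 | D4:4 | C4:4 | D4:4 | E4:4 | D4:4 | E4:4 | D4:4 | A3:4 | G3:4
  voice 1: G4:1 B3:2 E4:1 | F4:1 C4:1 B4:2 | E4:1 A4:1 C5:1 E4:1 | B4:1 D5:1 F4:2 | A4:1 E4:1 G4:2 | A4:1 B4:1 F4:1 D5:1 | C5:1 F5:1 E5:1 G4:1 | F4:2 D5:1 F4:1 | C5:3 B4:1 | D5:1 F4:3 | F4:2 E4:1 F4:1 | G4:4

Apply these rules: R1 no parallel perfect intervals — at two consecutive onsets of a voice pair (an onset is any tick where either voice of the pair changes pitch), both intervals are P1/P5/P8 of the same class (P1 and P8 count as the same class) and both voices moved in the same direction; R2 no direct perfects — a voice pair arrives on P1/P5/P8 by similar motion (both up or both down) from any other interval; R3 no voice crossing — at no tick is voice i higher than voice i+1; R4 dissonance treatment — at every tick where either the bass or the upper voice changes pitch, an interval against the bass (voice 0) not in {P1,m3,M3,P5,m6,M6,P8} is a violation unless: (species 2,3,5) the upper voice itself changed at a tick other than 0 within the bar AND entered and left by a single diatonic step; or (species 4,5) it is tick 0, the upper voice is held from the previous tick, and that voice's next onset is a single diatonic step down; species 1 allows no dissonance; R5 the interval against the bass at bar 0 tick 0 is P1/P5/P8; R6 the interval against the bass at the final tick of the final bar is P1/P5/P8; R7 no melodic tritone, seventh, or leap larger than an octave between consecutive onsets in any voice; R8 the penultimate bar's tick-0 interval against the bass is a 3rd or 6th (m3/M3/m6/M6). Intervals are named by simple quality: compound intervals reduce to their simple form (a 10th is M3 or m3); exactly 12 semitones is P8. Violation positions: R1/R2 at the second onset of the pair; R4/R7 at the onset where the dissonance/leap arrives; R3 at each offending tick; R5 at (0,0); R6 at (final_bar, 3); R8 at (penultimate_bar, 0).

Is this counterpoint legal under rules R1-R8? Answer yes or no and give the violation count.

No (6 violations)

bar 0: v0=G3 v1=G4 (P8)
bar 1: v0=B3 v1=F4 (TT)
bar 2: v0=C4 v1=E4 (M3)
bar 3: v0=D4 v1=B4 (M6)
bar 4: v0=C4 v1=A4 (M6)
bar 5: v0=D4 v1=A4 (P5)
bar 6: v0=E4 v1=C5 (m6)
bar 7: v0=D4 v1=F4 (m3)
bar 8: v0=E4 v1=C5 (m6)
bar 9: v0=D4 v1=D5 (P8)
bar 10: v0=A3 v1=F4 (m6)
bar 11: v0=G3 v1=G4 (P8)
  R4 @ bar1.0: B3/F4 TT untreated
  R4 @ bar1.1: B3/C4 m2 untreated
  R7 @ bar1.2: C4->B4 leap 11st
  R1 @ bar5.0: C4/G4 P5 -> D4/A4 P5 similar
  R7 @ bar5.2: B4->F4 leap 6st
  R4 @ bar6.1: E4/F5 m2 untreated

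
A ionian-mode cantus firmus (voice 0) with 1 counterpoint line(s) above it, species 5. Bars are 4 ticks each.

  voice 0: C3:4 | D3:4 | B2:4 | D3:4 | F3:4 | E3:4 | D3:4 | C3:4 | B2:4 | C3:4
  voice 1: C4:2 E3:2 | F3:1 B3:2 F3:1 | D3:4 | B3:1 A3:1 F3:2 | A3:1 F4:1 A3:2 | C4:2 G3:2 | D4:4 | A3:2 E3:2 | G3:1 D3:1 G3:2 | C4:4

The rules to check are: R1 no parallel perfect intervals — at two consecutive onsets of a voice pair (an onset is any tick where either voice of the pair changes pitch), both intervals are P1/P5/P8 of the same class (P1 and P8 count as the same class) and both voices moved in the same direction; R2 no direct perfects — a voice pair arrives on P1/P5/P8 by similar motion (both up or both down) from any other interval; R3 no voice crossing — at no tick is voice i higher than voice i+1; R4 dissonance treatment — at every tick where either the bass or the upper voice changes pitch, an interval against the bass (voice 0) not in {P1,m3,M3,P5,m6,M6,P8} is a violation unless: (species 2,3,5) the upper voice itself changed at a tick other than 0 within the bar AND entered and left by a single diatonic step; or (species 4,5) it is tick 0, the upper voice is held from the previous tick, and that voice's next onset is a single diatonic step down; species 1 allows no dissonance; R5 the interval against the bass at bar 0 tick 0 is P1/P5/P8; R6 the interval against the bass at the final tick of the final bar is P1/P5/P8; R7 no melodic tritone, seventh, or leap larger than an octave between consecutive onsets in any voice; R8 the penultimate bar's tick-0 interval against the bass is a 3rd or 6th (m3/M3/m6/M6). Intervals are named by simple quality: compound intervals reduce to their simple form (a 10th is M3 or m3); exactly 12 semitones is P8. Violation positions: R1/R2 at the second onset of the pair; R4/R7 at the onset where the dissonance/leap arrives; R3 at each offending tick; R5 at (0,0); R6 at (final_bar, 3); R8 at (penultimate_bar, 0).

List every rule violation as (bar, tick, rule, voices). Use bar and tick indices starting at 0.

(1, 1, R7, (1,))
(1, 3, R7, (1,))
(9, 0, R2, (0, 1))

bar 0: v0=C3 v1=C4 downbeat P8
bar 1: v0=D3 v1=F3 downbeat m3
bar 2: v0=B2 v1=D3 downbeat m3
bar 3: v0=D3 v1=B3 downbeat M6
bar 4: v0=F3 v1=A3 downbeat M3
bar 5: v0=E3 v1=C4 downbeat m6
bar 6: v0=D3 v1=D4 downbeat P8
bar 7: v0=C3 v1=A3 downbeat M6
bar 8: v0=B2 v1=G3 downbeat m6
bar 9: v0=C3 v1=C4 downbeat P8
  -> R7 @ bar 1 tick 1 v(1,): F3->B3 leap 6st
  -> R7 @ bar 1 tick 3 v(1,): B3->F3 leap 6st
  -> R2 @ bar 9 tick 0 v(0, 1): B2/G3 m6 -> C3/C4 P8 similar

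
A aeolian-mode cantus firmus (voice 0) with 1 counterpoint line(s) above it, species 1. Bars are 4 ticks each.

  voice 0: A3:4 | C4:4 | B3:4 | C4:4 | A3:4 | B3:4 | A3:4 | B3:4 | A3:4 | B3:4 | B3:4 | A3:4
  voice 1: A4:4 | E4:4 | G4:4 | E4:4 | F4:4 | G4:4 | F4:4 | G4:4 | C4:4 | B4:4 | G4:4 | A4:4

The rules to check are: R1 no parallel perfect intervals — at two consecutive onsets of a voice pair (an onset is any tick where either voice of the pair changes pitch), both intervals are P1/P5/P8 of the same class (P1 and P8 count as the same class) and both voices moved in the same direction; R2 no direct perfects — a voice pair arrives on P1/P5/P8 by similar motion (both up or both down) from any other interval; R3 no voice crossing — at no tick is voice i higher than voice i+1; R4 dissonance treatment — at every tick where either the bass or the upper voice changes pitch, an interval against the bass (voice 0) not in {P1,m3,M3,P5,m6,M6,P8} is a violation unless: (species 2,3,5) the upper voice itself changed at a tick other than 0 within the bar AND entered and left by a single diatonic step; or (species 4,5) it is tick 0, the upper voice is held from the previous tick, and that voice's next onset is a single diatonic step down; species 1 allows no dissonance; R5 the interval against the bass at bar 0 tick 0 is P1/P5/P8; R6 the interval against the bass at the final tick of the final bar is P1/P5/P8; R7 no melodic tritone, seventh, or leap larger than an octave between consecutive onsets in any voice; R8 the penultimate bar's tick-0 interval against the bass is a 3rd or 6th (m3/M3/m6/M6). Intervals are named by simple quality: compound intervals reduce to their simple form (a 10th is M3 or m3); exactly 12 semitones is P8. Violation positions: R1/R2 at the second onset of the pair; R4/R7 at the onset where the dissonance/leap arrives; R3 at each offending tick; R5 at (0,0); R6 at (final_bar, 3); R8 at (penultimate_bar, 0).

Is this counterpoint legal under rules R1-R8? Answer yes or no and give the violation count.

No (2 violations)

bar 0: v0=A3 v1=A4 (P8)
bar 1: v0=C4 v1=E4 (M3)
bar 2: v0=B3 v1=G4 (m6)
bar 3: v0=C4 v1=E4 (M3)
bar 4: v0=A3 v1=F4 (m6)
bar 5: v0=B3 v1=G4 (m6)
bar 6: v0=A3 v1=F4 (m6)
bar 7: v0=B3 v1=G4 (m6)
bar 8: v0=A3 v1=C4 (m3)
bar 9: v0=B3 v1=B4 (P8)
bar 10: v0=B3 v1=G4 (m6)
bar 11: v0=A3 v1=A4 (P8)
  R2 @ bar9.0: A3/C4 m3 -> B3/B4 P8 similar
  R7 @ bar9.0: C4->B4 leap 11st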